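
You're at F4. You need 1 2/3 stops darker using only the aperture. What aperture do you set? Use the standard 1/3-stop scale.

f/7.1

Aperture: f/4 → f/4.5 → f/5 → f/5.6 → f/6.3 → f/7.1 — 1 2/3 stops stopped down (darker).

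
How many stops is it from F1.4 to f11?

6 stops

f/1.4 → f/2 → f/2.8 → f/4 → f/5.6 → f/8 → f/11 — count the steps: 6 stops.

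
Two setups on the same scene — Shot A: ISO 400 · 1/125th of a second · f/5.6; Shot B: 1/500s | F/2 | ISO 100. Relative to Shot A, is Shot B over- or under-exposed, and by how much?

Aperture: f/5.6 → f/4 → f/2.8 → f/2 — 3 stops opened up (brighter).
Shutter speed: 1/125 → 1/250 → 1/500 — 2 stops shorter (darker).
ISO: 400 → 200 → 100 — 2 stops lower (darker).
Net: +3 −2 −2 = −1 stop.

1 stop darker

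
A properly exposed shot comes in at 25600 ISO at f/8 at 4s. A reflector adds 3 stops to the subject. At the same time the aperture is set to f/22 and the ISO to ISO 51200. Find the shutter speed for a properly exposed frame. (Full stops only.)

2 s

Scene light: 3 stops brighter.
Aperture: f/8 → f/11 → f/16 → f/22 — 3 stops stopped down (darker).
ISO: 25600 → 51200 — 1 stop raised (brighter).
Net so far: 1 stop brighter. Shutter speed: 4 → 2.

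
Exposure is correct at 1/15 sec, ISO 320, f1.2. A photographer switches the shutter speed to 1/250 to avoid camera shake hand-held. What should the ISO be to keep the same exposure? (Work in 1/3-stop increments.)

ISO 5000

Shutter speed: 1/15 → 1/20 → 1/25 → 1/30 → 1/40 → 1/50 → 1/60 → 1/80 → 1/100 → 1/125 → 1/160 → 1/200 → 1/250 — 4 stops shorter (darker).
Need 4 stops brighter from the ISO: 320 → 400 → 500 → 640 → 800 → 1000 → 1250 → 1600 → 2000 → 2500 → 3200 → 4000 → 5000.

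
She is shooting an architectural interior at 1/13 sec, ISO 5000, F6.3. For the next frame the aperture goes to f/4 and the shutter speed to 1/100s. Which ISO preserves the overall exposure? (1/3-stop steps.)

ISO 16000

Aperture: f/6.3 → f/5.6 → f/5 → f/4.5 → f/4 — 1 1/3 stops wider (brighter).
Shutter speed: 1/13 → 1/15 → 1/20 → 1/25 → 1/30 → 1/40 → 1/50 → 1/60 → 1/80 → 1/100 — 3 stops faster (darker).
Net change so far: 1 2/3 stops darker. Offset with the ISO: 5000 → 6400 → 8000 → 10000 → 12800 → 16000.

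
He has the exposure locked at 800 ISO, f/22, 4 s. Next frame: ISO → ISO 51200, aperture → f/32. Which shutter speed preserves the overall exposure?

ISO: 800 → 1600 → 3200 → 6400 → 12800 → 25600 → 51200 — 6 stops higher (brighter).
Aperture: f/22 → f/32 — 1 stop narrower (darker).
Net change so far: 5 stops brighter. Offset with the shutter speed: 4 → 2 → 1 → 1/2 → 1/4 → 1/8.

1/8s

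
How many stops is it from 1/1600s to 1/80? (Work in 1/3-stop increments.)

1/1600 → 1/1250 → 1/1000 → 1/800 → 1/640 → 1/500 → 1/400 → 1/320 → 1/250 → 1/200 → 1/160 → 1/125 → 1/100 → 1/80 — count the steps: 13 third-stops = 4 1/3 stops.

4 1/3 stops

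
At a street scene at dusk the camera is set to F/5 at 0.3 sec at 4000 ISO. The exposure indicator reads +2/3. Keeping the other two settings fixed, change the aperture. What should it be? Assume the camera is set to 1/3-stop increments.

f/6.3

Overexposed by 2/3 stop → need 2/3 stop darker.
Aperture: f/5 → f/5.6 → f/6.3.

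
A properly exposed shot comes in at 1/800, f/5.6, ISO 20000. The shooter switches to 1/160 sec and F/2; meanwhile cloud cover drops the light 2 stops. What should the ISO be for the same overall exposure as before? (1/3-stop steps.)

Scene light: 2 stops darker.
Shutter speed: 1/800 → 1/640 → 1/500 → 1/400 → 1/320 → 1/250 → 1/200 → 1/160 — 2 1/3 stops slower (brighter).
Aperture: f/5.6 → f/5 → f/4.5 → f/4 → f/3.5 → f/3.2 → f/2.8 → f/2.5 → f/2.2 → f/2 — 3 stops larger aperture (brighter).
Net so far: 3 1/3 stops brighter. ISO: 20000 → 16000 → 12800 → 10000 → 8000 → 6400 → 5000 → 4000 → 3200 → 2500 → 2000.

ISO 2000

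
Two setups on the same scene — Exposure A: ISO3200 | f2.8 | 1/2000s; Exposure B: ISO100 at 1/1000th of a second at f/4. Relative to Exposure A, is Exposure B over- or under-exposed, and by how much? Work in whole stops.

Aperture: f/2.8 → f/4 — 1 stop smaller aperture (darker).
Shutter speed: 1/2000 → 1/1000 — 1 stop longer (brighter).
ISO: 3200 → 1600 → 800 → 400 → 200 → 100 — 5 stops lower (darker).
Net: −1 +1 −5 = −5 stops.

5 stops darker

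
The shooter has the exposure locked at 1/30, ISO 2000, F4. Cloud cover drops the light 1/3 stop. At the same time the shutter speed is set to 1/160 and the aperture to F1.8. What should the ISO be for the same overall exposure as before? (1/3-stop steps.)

ISO 2500

Scene light: 1/3 stop darker.
Shutter speed: 1/30 → 1/40 → 1/50 → 1/60 → 1/80 → 1/100 → 1/125 → 1/160 — 2 1/3 stops shorter (darker).
Aperture: f/4 → f/3.5 → f/3.2 → f/2.8 → f/2.5 → f/2.2 → f/2 → f/1.8 — 2 1/3 stops opened up (brighter).
Net so far: 1/3 stop darker. ISO: 2000 → 2500.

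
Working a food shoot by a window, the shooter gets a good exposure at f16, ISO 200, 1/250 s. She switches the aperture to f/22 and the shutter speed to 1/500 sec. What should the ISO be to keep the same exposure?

Aperture: f/16 → f/22 — 1 stop stopped down (darker).
Shutter speed: 1/250 → 1/500 — 1 stop faster (darker).
Net change so far: 2 stops darker. Offset with the ISO: 200 → 400 → 800.

ISO 800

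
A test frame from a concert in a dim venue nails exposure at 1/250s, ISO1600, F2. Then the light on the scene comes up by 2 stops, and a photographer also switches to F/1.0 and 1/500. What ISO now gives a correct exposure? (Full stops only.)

ISO 200

Scene light: 2 stops brighter.
Aperture: f/2 → f/1.4 → f/1.0 — 2 stops wider (brighter).
Shutter speed: 1/250 → 1/500 — 1 stop shorter (darker).
Net so far: 3 stops brighter. ISO: 1600 → 800 → 400 → 200.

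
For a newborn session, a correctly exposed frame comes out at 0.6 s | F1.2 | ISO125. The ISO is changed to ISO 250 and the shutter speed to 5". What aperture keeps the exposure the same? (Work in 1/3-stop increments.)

ISO: 125 → 160 → 200 → 250 — 1 stop higher (brighter).
Shutter speed: 0.6 → 0.8 → 1 → 1.3 → 1.6 → 2 → 2.5 → 3.2 → 4 → 5 — 3 stops slower (brighter).
Net change so far: 4 stops brighter. Offset with the aperture: f/1.2 → f/1.4 → f/1.6 → f/1.8 → f/2 → f/2.2 → f/2.5 → f/2.8 → f/3.2 → f/3.5 → f/4 → f/4.5 → f/5.

f/5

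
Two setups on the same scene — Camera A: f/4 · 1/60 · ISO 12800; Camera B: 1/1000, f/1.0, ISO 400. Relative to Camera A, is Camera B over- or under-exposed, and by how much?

Aperture: f/4 → f/2.8 → f/2 → f/1.4 → f/1.0 — 4 stops opened up (brighter).
Shutter speed: 1/60 → 1/125 → 1/250 → 1/500 → 1/1000 — 4 stops faster (darker).
ISO: 12800 → 6400 → 3200 → 1600 → 800 → 400 — 5 stops lower (darker).
Net: +4 −4 −5 = −5 stops.

5 stops darker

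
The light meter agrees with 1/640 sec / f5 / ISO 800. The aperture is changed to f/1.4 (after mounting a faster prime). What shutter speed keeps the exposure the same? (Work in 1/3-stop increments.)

1/8000s

Aperture: f/5 → f/4.5 → f/4 → f/3.5 → f/3.2 → f/2.8 → f/2.5 → f/2.2 → f/2 → f/1.8 → f/1.6 → f/1.4 — 3 2/3 stops opened up (brighter).
Need 3 2/3 stops darker from the shutter speed: 1/640 → 1/800 → 1/1000 → 1/1250 → 1/1600 → 1/2000 → 1/2500 → 1/3200 → 1/4000 → 1/5000 → 1/6400 → 1/8000.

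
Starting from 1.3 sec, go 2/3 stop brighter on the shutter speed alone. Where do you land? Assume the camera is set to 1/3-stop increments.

2 s

Shutter speed: 1.3 → 1.6 → 2 — 2/3 stop slower (brighter).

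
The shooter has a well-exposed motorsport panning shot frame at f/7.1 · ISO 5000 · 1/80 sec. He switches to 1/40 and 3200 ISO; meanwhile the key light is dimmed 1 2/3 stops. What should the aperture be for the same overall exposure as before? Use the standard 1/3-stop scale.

Scene light: 1 2/3 stops darker.
Shutter speed: 1/80 → 1/60 → 1/50 → 1/40 — 1 stop slower (brighter).
ISO: 5000 → 4000 → 3200 — 2/3 stop dropped (darker).
Net so far: 1 1/3 stops darker. Aperture: f/7.1 → f/6.3 → f/5.6 → f/5 → f/4.5.

f/4.5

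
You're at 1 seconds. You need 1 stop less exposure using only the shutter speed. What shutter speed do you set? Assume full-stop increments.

1/2s

Shutter speed: 1 → 1/2 — 1 stop faster (darker).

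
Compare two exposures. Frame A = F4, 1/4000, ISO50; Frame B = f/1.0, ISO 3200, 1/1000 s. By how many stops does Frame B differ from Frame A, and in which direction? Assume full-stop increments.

Aperture: f/4 → f/2.8 → f/2 → f/1.4 → f/1.0 — 4 stops wider (brighter).
Shutter speed: 1/4000 → 1/2000 → 1/1000 — 2 stops longer (brighter).
ISO: 50 → 100 → 200 → 400 → 800 → 1600 → 3200 — 6 stops higher (brighter).
Net: +4 +2 +6 = +12 stops.

12 stops brighter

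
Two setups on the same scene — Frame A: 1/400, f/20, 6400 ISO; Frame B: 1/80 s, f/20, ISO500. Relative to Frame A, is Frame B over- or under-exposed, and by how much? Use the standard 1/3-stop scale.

1 1/3 stops darker

Aperture: unchanged.
Shutter speed: 1/400 → 1/320 → 1/250 → 1/200 → 1/160 → 1/125 → 1/100 → 1/80 — 2 1/3 stops slower (brighter).
ISO: 6400 → 5000 → 4000 → 3200 → 2500 → 2000 → 1600 → 1250 → 1000 → 800 → 640 → 500 — 3 2/3 stops lower (darker).
Net: +2 1/3 −3 2/3 = −1 1/3 stops.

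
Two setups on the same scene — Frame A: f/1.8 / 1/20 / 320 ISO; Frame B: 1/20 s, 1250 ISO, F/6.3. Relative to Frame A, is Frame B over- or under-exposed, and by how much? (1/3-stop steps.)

Aperture: f/1.8 → f/2 → f/2.2 → f/2.5 → f/2.8 → f/3.2 → f/3.5 → f/4 → f/4.5 → f/5 → f/5.6 → f/6.3 — 3 2/3 stops narrower (darker).
Shutter speed: unchanged.
ISO: 320 → 400 → 500 → 640 → 800 → 1000 → 1250 — 2 stops higher (brighter).
Net: −3 2/3 +2 = −1 2/3 stops.

1 2/3 stops darker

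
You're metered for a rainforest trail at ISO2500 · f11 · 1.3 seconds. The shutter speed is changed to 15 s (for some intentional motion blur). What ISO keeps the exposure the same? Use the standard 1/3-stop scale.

Shutter speed: 1.3 → 1.6 → 2 → 2.5 → 3.2 → 4 → 5 → 6 → 8 → 10 → 13 → 15 — 3 2/3 stops slower (brighter).
Need 3 2/3 stops darker from the ISO: 2500 → 2000 → 1600 → 1250 → 1000 → 800 → 640 → 500 → 400 → 320 → 250 → 200.

ISO 200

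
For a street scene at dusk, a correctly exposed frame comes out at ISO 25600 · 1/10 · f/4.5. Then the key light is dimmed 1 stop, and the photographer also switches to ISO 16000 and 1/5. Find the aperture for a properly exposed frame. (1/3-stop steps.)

Scene light: 1 stop darker.
ISO: 25600 → 20000 → 16000 — 2/3 stop dropped (darker).
Shutter speed: 1/10 → 1/8 → 1/6 → 1/5 — 1 stop longer (brighter).
Net so far: 2/3 stop darker. Aperture: f/4.5 → f/4 → f/3.5.

f/3.5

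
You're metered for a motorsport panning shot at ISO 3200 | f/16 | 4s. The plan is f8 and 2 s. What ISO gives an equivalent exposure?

ISO 1600

Aperture: f/16 → f/11 → f/8 — 2 stops wider (brighter).
Shutter speed: 4 → 2 — 1 stop faster (darker).
Net change so far: 1 stop brighter. Offset with the ISO: 3200 → 1600.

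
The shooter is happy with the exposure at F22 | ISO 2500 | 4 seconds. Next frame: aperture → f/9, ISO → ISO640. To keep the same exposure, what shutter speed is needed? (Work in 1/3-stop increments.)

2.5 s

Aperture: f/22 → f/20 → f/18 → f/16 → f/14 → f/13 → f/11 → f/10 → f/9 — 2 2/3 stops wider (brighter).
ISO: 2500 → 2000 → 1600 → 1250 → 1000 → 800 → 640 — 2 stops dropped (darker).
Net change so far: 2/3 stop brighter. Offset with the shutter speed: 4 → 3.2 → 2.5.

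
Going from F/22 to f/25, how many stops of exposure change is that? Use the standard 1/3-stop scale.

1/3 stop

f/22 → f/25 — count the steps: 1 third-stops = 1/3 stop.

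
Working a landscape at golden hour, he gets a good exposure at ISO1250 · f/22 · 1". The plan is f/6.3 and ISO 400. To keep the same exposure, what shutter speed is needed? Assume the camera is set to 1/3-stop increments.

Aperture: f/22 → f/20 → f/18 → f/16 → f/14 → f/13 → f/11 → f/10 → f/9 → f/8 → f/7.1 → f/6.3 — 3 2/3 stops wider (brighter).
ISO: 1250 → 1000 → 800 → 640 → 500 → 400 — 1 2/3 stops lower (darker).
Net change so far: 2 stops brighter. Offset with the shutter speed: 1 → 0.8 → 0.6 → 0.5 → 0.4 → 0.3 → 1/4.

1/4s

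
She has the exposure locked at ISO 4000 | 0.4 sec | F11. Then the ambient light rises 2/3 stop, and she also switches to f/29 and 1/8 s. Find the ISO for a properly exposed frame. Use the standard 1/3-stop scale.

ISO 51200

Scene light: 2/3 stop brighter.
Aperture: f/11 → f/13 → f/14 → f/16 → f/18 → f/20 → f/22 → f/25 → f/29 — 2 2/3 stops stopped down (darker).
Shutter speed: 0.4 → 0.3 → 1/4 → 1/5 → 1/6 → 1/8 — 1 2/3 stops faster (darker).
Net so far: 3 2/3 stops darker. ISO: 4000 → 5000 → 6400 → 8000 → 10000 → 12800 → 16000 → 20000 → 25600 → 32000 → 40000 → 51200.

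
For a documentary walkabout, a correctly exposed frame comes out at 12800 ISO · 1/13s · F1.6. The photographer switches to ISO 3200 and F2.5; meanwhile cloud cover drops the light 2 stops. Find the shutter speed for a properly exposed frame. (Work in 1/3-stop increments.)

Scene light: 2 stops darker.
ISO: 12800 → 10000 → 8000 → 6400 → 5000 → 4000 → 3200 — 2 stops dropped (darker).
Aperture: f/1.6 → f/1.8 → f/2 → f/2.2 → f/2.5 — 1 1/3 stops stopped down (darker).
Net so far: 5 1/3 stops darker. Shutter speed: 1/13 → 1/10 → 1/8 → 1/6 → 1/5 → 1/4 → 0.3 → 0.4 → 0.5 → 0.6 → 0.8 → 1 → 1.3 → 1.6 → 2 → 2.5 → 3.2.

3.2 s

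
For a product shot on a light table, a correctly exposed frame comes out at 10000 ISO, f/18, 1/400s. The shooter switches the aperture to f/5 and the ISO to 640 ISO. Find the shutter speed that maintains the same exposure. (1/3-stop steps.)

1/320s

Aperture: f/18 → f/16 → f/14 → f/13 → f/11 → f/10 → f/9 → f/8 → f/7.1 → f/6.3 → f/5.6 → f/5 — 3 2/3 stops wider (brighter).
ISO: 10000 → 8000 → 6400 → 5000 → 4000 → 3200 → 2500 → 2000 → 1600 → 1250 → 1000 → 800 → 640 — 4 stops lower (darker).
Net change so far: 1/3 stop darker. Offset with the shutter speed: 1/400 → 1/320.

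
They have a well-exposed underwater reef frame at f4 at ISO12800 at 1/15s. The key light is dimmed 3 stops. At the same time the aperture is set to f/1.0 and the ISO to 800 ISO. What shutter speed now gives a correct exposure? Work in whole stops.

Scene light: 3 stops darker.
Aperture: f/4 → f/2.8 → f/2 → f/1.4 → f/1.0 — 4 stops larger aperture (brighter).
ISO: 12800 → 6400 → 3200 → 1600 → 800 — 4 stops dropped (darker).
Net so far: 3 stops darker. Shutter speed: 1/15 → 1/8 → 1/4 → 1/2.

1/2s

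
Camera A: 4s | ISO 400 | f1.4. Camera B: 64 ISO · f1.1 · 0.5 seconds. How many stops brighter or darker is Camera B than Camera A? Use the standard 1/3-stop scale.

Aperture: f/1.4 → f/1.2 → f/1.1 — 2/3 stop wider (brighter).
Shutter speed: 4 → 3.2 → 2.5 → 2 → 1.6 → 1.3 → 1 → 0.8 → 0.6 → 0.5 — 3 stops shorter (darker).
ISO: 400 → 320 → 250 → 200 → 160 → 125 → 100 → 80 → 64 — 2 2/3 stops dropped (darker).
Net: +2/3 −3 −2 2/3 = −5 stops.

5 stops darker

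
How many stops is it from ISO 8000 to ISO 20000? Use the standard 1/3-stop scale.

8000 → 10000 → 12800 → 16000 → 20000 — count the steps: 4 third-stops = 1 1/3 stops.

1 1/3 stops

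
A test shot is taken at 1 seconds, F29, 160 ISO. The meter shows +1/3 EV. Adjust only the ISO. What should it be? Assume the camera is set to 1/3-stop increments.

ISO 125

Overexposed by 1/3 stop → need 1/3 stop darker.
ISO: 160 → 125.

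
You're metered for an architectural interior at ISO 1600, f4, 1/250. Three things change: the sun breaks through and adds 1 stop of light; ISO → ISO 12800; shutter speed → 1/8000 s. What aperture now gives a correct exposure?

Scene light: 1 stop brighter.
ISO: 1600 → 3200 → 6400 → 12800 — 3 stops raised (brighter).
Shutter speed: 1/250 → 1/500 → 1/1000 → 1/2000 → 1/4000 → 1/8000 — 5 stops shorter (darker).
Net so far: 1 stop darker. Aperture: f/4 → f/2.8.

f/2.8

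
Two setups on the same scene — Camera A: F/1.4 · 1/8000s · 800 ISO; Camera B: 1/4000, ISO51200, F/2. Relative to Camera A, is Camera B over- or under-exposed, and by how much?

Aperture: f/1.4 → f/2 — 1 stop smaller aperture (darker).
Shutter speed: 1/8000 → 1/4000 — 1 stop slower (brighter).
ISO: 800 → 1600 → 3200 → 6400 → 12800 → 25600 → 51200 — 6 stops raised (brighter).
Net: −1 +1 +6 = +6 stops.

6 stops brighter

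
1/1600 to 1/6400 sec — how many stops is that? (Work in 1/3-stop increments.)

1/1600 → 1/2000 → 1/2500 → 1/3200 → 1/4000 → 1/5000 → 1/6400 — count the steps: 6 third-stops = 2 stops.

2 stops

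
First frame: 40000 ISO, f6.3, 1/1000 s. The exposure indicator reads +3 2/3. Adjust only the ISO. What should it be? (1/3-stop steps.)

ISO 3200

Overexposed by 3 2/3 stops → need 3 2/3 stops darker.
ISO: 40000 → 32000 → 25600 → 20000 → 16000 → 12800 → 10000 → 8000 → 6400 → 5000 → 4000 → 3200.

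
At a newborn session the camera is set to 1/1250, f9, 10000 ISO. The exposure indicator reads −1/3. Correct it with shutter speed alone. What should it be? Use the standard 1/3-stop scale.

Underexposed by 1/3 stop → need 1/3 stop brighter.
Shutter speed: 1/1250 → 1/1000.

1/1000s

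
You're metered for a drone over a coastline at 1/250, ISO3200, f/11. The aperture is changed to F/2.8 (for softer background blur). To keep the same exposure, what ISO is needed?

ISO 200

Aperture: f/11 → f/8 → f/5.6 → f/4 → f/2.8 — 4 stops opened up (brighter).
Need 4 stops darker from the ISO: 3200 → 1600 → 800 → 400 → 200.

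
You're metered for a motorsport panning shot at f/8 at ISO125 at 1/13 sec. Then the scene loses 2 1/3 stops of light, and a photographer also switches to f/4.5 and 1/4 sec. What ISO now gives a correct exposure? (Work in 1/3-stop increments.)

Scene light: 2 1/3 stops darker.
Aperture: f/8 → f/7.1 → f/6.3 → f/5.6 → f/5 → f/4.5 — 1 2/3 stops larger aperture (brighter).
Shutter speed: 1/13 → 1/10 → 1/8 → 1/6 → 1/5 → 1/4 — 1 2/3 stops slower (brighter).
Net so far: 1 stop brighter. ISO: 125 → 100 → 80 → 64.

ISO 64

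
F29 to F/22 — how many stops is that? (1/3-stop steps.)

2/3 stop

f/29 → f/25 → f/22 — count the steps: 2 third-stops = 2/3 stop.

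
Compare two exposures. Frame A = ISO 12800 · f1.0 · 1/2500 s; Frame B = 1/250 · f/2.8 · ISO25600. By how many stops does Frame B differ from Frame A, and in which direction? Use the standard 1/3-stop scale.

1 1/3 stops brighter

Aperture: f/1.0 → f/1.1 → f/1.2 → f/1.4 → f/1.6 → f/1.8 → f/2 → f/2.2 → f/2.5 → f/2.8 — 3 stops narrower (darker).
Shutter speed: 1/2500 → 1/2000 → 1/1600 → 1/1250 → 1/1000 → 1/800 → 1/640 → 1/500 → 1/400 → 1/320 → 1/250 — 3 1/3 stops slower (brighter).
ISO: 12800 → 16000 → 20000 → 25600 — 1 stop raised (brighter).
Net: −3 +3 1/3 +1 = +1 1/3 stops.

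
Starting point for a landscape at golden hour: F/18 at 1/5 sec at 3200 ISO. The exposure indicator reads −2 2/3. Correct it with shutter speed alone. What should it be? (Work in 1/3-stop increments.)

Underexposed by 2 2/3 stops → need 2 2/3 stops brighter.
Shutter speed: 1/5 → 1/4 → 0.3 → 0.4 → 0.5 → 0.6 → 0.8 → 1 → 1.3.

1.3 s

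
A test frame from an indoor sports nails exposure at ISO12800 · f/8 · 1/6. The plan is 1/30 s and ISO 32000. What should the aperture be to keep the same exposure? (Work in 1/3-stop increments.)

Shutter speed: 1/6 → 1/8 → 1/10 → 1/13 → 1/15 → 1/20 → 1/25 → 1/30 — 2 1/3 stops shorter (darker).
ISO: 12800 → 16000 → 20000 → 25600 → 32000 — 1 1/3 stops higher (brighter).
Net change so far: 1 stop darker. Offset with the aperture: f/8 → f/7.1 → f/6.3 → f/5.6.

f/5.6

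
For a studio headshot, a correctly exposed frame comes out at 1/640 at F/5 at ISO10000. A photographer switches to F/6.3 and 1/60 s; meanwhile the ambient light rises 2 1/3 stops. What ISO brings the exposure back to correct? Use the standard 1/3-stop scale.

Scene light: 2 1/3 stops brighter.
Aperture: f/5 → f/5.6 → f/6.3 — 2/3 stop narrower (darker).
Shutter speed: 1/640 → 1/500 → 1/400 → 1/320 → 1/250 → 1/200 → 1/160 → 1/125 → 1/100 → 1/80 → 1/60 — 3 1/3 stops longer (brighter).
Net so far: 5 stops brighter. ISO: 10000 → 8000 → 6400 → 5000 → 4000 → 3200 → 2500 → 2000 → 1600 → 1250 → 1000 → 800 → 640 → 500 → 400 → 320.

ISO 320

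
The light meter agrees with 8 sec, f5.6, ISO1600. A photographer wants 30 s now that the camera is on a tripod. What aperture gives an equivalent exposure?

Shutter speed: 8 → 15 → 30 — 2 stops longer (brighter).
Need 2 stops darker from the aperture: f/5.6 → f/8 → f/11.

f/11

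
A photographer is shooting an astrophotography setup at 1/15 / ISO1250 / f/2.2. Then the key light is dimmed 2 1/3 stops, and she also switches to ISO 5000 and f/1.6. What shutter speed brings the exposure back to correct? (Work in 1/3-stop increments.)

Scene light: 2 1/3 stops darker.
ISO: 1250 → 1600 → 2000 → 2500 → 3200 → 4000 → 5000 — 2 stops raised (brighter).
Aperture: f/2.2 → f/2 → f/1.8 → f/1.6 — 1 stop wider (brighter).
Net so far: 2/3 stop brighter. Shutter speed: 1/15 → 1/20 → 1/25.

1/25s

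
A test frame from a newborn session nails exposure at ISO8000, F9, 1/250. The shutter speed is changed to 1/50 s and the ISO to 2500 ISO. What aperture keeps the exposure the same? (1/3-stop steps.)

f/11

Shutter speed: 1/250 → 1/200 → 1/160 → 1/125 → 1/100 → 1/80 → 1/60 → 1/50 — 2 1/3 stops slower (brighter).
ISO: 8000 → 6400 → 5000 → 4000 → 3200 → 2500 — 1 2/3 stops dropped (darker).
Net change so far: 2/3 stop brighter. Offset with the aperture: f/9 → f/10 → f/11.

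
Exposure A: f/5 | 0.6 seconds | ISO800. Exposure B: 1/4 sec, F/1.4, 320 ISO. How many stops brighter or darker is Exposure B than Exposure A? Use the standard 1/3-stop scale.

Aperture: f/5 → f/4.5 → f/4 → f/3.5 → f/3.2 → f/2.8 → f/2.5 → f/2.2 → f/2 → f/1.8 → f/1.6 → f/1.4 — 3 2/3 stops opened up (brighter).
Shutter speed: 0.6 → 0.5 → 0.4 → 0.3 → 1/4 — 1 1/3 stops shorter (darker).
ISO: 800 → 640 → 500 → 400 → 320 — 1 1/3 stops lower (darker).
Net: +3 2/3 −1 1/3 −1 1/3 = +1 stop.

1 stop brighter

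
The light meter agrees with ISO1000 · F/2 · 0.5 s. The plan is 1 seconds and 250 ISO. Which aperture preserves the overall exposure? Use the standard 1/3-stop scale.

Shutter speed: 0.5 → 0.6 → 0.8 → 1 — 1 stop longer (brighter).
ISO: 1000 → 800 → 640 → 500 → 400 → 320 → 250 — 2 stops dropped (darker).
Net change so far: 1 stop darker. Offset with the aperture: f/2 → f/1.8 → f/1.6 → f/1.4.

f/1.4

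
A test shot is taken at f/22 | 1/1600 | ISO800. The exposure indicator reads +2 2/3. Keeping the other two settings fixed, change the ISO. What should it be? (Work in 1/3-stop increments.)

Overexposed by 2 2/3 stops → need 2 2/3 stops darker.
ISO: 800 → 640 → 500 → 400 → 320 → 250 → 200 → 160 → 125.

ISO 125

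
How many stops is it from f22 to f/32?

1 stop

f/22 → f/32 — count the steps: 1 stop.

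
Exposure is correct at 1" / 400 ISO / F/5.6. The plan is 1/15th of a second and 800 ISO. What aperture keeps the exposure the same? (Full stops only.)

Shutter speed: 1 → 1/2 → 1/4 → 1/8 → 1/15 — 4 stops shorter (darker).
ISO: 400 → 800 — 1 stop raised (brighter).
Net change so far: 3 stops darker. Offset with the aperture: f/5.6 → f/4 → f/2.8 → f/2.

f/2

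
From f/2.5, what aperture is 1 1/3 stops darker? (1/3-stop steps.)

f/4

Aperture: f/2.5 → f/2.8 → f/3.2 → f/3.5 → f/4 — 1 1/3 stops stopped down (darker).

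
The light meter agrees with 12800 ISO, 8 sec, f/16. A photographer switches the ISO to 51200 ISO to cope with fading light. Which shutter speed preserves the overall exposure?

ISO: 12800 → 25600 → 51200 — 2 stops higher (brighter).
Need 2 stops darker from the shutter speed: 8 → 4 → 2.

2 s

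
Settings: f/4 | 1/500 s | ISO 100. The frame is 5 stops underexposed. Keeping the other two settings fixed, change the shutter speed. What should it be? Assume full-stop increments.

Underexposed by 5 stops → need 5 stops brighter.
Shutter speed: 1/500 → 1/250 → 1/125 → 1/60 → 1/30 → 1/15.

1/15s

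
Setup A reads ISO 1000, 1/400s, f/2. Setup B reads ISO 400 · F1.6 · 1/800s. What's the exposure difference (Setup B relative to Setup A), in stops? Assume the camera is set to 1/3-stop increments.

1 2/3 stops darker

Aperture: f/2 → f/1.8 → f/1.6 — 2/3 stop wider (brighter).
Shutter speed: 1/400 → 1/500 → 1/640 → 1/800 — 1 stop faster (darker).
ISO: 1000 → 800 → 640 → 500 → 400 — 1 1/3 stops dropped (darker).
Net: +2/3 −1 −1 1/3 = −1 2/3 stops.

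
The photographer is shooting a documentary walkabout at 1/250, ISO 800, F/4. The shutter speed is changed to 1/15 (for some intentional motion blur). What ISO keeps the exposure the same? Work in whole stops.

Shutter speed: 1/250 → 1/125 → 1/60 → 1/30 → 1/15 — 4 stops longer (brighter).
Need 4 stops darker from the ISO: 800 → 400 → 200 → 100 → 50.

ISO 50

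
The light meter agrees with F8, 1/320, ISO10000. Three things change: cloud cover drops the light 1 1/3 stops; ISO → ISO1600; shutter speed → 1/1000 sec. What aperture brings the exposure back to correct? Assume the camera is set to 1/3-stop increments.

f/1.1

Scene light: 1 1/3 stops darker.
ISO: 10000 → 8000 → 6400 → 5000 → 4000 → 3200 → 2500 → 2000 → 1600 — 2 2/3 stops lower (darker).
Shutter speed: 1/320 → 1/400 → 1/500 → 1/640 → 1/800 → 1/1000 — 1 2/3 stops shorter (darker).
Net so far: 5 2/3 stops darker. Aperture: f/8 → f/7.1 → f/6.3 → f/5.6 → f/5 → f/4.5 → f/4 → f/3.5 → f/3.2 → f/2.8 → f/2.5 → f/2.2 → f/2 → f/1.8 → f/1.6 → f/1.4 → f/1.2 → f/1.1.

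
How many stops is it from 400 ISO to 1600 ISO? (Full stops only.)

400 → 800 → 1600 — count the steps: 2 stops.

2 stops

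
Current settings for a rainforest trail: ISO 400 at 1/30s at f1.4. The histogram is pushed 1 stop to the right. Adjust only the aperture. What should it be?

f/2

Overexposed by 1 stop → need 1 stop darker.
Aperture: f/1.4 → f/2.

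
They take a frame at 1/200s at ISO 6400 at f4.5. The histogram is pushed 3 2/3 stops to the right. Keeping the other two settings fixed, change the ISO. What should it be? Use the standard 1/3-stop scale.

ISO 500

Overexposed by 3 2/3 stops → need 3 2/3 stops darker.
ISO: 6400 → 5000 → 4000 → 3200 → 2500 → 2000 → 1600 → 1250 → 1000 → 800 → 640 → 500.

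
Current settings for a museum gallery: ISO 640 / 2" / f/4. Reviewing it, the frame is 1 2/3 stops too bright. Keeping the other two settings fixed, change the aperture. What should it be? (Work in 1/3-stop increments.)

Overexposed by 1 2/3 stops → need 1 2/3 stops darker.
Aperture: f/4 → f/4.5 → f/5 → f/5.6 → f/6.3 → f/7.1.

f/7.1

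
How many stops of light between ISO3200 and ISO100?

3200 → 1600 → 800 → 400 → 200 → 100 — count the steps: 5 stops.

5 stops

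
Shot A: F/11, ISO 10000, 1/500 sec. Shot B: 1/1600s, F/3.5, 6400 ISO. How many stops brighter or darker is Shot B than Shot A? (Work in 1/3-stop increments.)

1 stop brighter

Aperture: f/11 → f/10 → f/9 → f/8 → f/7.1 → f/6.3 → f/5.6 → f/5 → f/4.5 → f/4 → f/3.5 — 3 1/3 stops larger aperture (brighter).
Shutter speed: 1/500 → 1/640 → 1/800 → 1/1000 → 1/1250 → 1/1600 — 1 2/3 stops shorter (darker).
ISO: 10000 → 8000 → 6400 — 2/3 stop dropped (darker).
Net: +3 1/3 −1 2/3 −2/3 = +1 stop.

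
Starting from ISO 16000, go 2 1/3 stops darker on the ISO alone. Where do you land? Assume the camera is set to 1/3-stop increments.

ISO: 16000 → 12800 → 10000 → 8000 → 6400 → 5000 → 4000 → 3200 — 2 1/3 stops dropped (darker).

ISO 3200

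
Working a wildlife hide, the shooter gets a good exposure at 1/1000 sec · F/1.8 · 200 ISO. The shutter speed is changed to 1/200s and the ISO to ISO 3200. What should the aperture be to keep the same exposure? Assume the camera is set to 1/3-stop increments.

Shutter speed: 1/1000 → 1/800 → 1/640 → 1/500 → 1/400 → 1/320 → 1/250 → 1/200 — 2 1/3 stops longer (brighter).
ISO: 200 → 250 → 320 → 400 → 500 → 640 → 800 → 1000 → 1250 → 1600 → 2000 → 2500 → 3200 — 4 stops higher (brighter).
Net change so far: 6 1/3 stops brighter. Offset with the aperture: f/1.8 → f/2 → f/2.2 → f/2.5 → f/2.8 → f/3.2 → f/3.5 → f/4 → f/4.5 → f/5 → f/5.6 → f/6.3 → f/7.1 → f/8 → f/9 → f/10 → f/11 → f/13 → f/14 → f/16.

f/16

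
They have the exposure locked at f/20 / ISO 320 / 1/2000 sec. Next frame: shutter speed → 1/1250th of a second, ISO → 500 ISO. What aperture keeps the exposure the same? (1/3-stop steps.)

Shutter speed: 1/2000 → 1/1600 → 1/1250 — 2/3 stop longer (brighter).
ISO: 320 → 400 → 500 — 2/3 stop raised (brighter).
Net change so far: 1 1/3 stops brighter. Offset with the aperture: f/20 → f/22 → f/25 → f/29 → f/32.

f/32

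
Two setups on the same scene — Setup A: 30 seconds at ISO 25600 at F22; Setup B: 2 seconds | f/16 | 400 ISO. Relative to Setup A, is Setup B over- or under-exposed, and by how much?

Aperture: f/22 → f/16 — 1 stop larger aperture (brighter).
Shutter speed: 30 → 15 → 8 → 4 → 2 — 4 stops shorter (darker).
ISO: 25600 → 12800 → 6400 → 3200 → 1600 → 800 → 400 — 6 stops lower (darker).
Net: +1 −4 −6 = −9 stops.

9 stops darker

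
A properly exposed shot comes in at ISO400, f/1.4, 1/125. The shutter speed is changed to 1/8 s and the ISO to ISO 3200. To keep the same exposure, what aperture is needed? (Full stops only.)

Shutter speed: 1/125 → 1/60 → 1/30 → 1/15 → 1/8 — 4 stops longer (brighter).
ISO: 400 → 800 → 1600 → 3200 — 3 stops raised (brighter).
Net change so far: 7 stops brighter. Offset with the aperture: f/1.4 → f/2 → f/2.8 → f/4 → f/5.6 → f/8 → f/11 → f/16.

f/16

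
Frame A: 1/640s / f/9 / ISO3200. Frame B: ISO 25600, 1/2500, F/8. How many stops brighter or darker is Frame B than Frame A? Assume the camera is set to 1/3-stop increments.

1 1/3 stops brighter

Aperture: f/9 → f/8 — 1/3 stop larger aperture (brighter).
Shutter speed: 1/640 → 1/800 → 1/1000 → 1/1250 → 1/1600 → 1/2000 → 1/2500 — 2 stops faster (darker).
ISO: 3200 → 4000 → 5000 → 6400 → 8000 → 10000 → 12800 → 16000 → 20000 → 25600 — 3 stops higher (brighter).
Net: +1/3 −2 +3 = +1 1/3 stops.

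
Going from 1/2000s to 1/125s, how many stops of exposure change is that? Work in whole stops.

4 stops

1/2000 → 1/1000 → 1/500 → 1/250 → 1/125 — count the steps: 4 stops.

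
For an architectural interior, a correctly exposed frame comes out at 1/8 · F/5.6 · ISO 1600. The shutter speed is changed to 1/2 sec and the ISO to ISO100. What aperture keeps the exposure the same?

Shutter speed: 1/8 → 1/4 → 1/2 — 2 stops slower (brighter).
ISO: 1600 → 800 → 400 → 200 → 100 — 4 stops dropped (darker).
Net change so far: 2 stops darker. Offset with the aperture: f/5.6 → f/4 → f/2.8.

f/2.8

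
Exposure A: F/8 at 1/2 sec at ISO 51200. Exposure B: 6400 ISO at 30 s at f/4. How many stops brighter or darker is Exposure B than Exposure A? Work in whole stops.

5 stops brighter

Aperture: f/8 → f/5.6 → f/4 — 2 stops wider (brighter).
Shutter speed: 1/2 → 1 → 2 → 4 → 8 → 15 → 30 — 6 stops longer (brighter).
ISO: 51200 → 25600 → 12800 → 6400 — 3 stops dropped (darker).
Net: +2 +6 −3 = +5 stops.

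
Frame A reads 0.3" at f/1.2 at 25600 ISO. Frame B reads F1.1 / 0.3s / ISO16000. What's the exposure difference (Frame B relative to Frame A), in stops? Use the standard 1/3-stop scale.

Aperture: f/1.2 → f/1.1 — 1/3 stop larger aperture (brighter).
Shutter speed: unchanged.
ISO: 25600 → 20000 → 16000 — 2/3 stop lower (darker).
Net: +1/3 −2/3 = −1/3 stops.

1/3 stop darker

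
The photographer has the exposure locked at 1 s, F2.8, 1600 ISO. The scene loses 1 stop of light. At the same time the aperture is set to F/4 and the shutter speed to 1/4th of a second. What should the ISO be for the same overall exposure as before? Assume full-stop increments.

Scene light: 1 stop darker.
Aperture: f/2.8 → f/4 — 1 stop smaller aperture (darker).
Shutter speed: 1 → 1/2 → 1/4 — 2 stops shorter (darker).
Net so far: 4 stops darker. ISO: 1600 → 3200 → 6400 → 12800 → 25600.

ISO 25600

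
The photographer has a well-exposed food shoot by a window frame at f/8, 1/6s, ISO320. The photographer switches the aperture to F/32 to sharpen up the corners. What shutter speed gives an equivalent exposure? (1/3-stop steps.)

2.5 s

Aperture: f/8 → f/9 → f/10 → f/11 → f/13 → f/14 → f/16 → f/18 → f/20 → f/22 → f/25 → f/29 → f/32 — 4 stops smaller aperture (darker).
Need 4 stops brighter from the shutter speed: 1/6 → 1/5 → 1/4 → 0.3 → 0.4 → 0.5 → 0.6 → 0.8 → 1 → 1.3 → 1.6 → 2 → 2.5.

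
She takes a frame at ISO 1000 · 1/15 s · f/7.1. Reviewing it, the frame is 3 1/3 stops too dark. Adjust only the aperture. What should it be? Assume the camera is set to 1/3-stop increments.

f/2.2

Underexposed by 3 1/3 stops → need 3 1/3 stops brighter.
Aperture: f/7.1 → f/6.3 → f/5.6 → f/5 → f/4.5 → f/4 → f/3.5 → f/3.2 → f/2.8 → f/2.5 → f/2.2.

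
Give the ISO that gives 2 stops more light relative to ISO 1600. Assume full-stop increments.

ISO: 1600 → 3200 → 6400 — 2 stops higher (brighter).

ISO 6400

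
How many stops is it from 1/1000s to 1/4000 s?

2 stops

1/1000 → 1/2000 → 1/4000 — count the steps: 2 stops.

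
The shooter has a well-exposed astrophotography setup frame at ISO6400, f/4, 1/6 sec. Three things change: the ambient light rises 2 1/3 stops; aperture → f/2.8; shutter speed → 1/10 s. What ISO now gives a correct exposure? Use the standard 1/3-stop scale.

Scene light: 2 1/3 stops brighter.
Aperture: f/4 → f/3.5 → f/3.2 → f/2.8 — 1 stop wider (brighter).
Shutter speed: 1/6 → 1/8 → 1/10 — 2/3 stop faster (darker).
Net so far: 2 2/3 stops brighter. ISO: 6400 → 5000 → 4000 → 3200 → 2500 → 2000 → 1600 → 1250 → 1000.

ISO 1000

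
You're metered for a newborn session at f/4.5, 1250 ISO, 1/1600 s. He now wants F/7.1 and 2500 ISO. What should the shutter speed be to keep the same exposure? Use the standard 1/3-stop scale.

Aperture: f/4.5 → f/5 → f/5.6 → f/6.3 → f/7.1 — 1 1/3 stops smaller aperture (darker).
ISO: 1250 → 1600 → 2000 → 2500 — 1 stop higher (brighter).
Net change so far: 1/3 stop darker. Offset with the shutter speed: 1/1600 → 1/1250.

1/1250s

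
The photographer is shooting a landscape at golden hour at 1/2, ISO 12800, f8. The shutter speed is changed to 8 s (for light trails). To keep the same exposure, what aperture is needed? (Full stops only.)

f/32

Shutter speed: 1/2 → 1 → 2 → 4 → 8 — 4 stops slower (brighter).
Need 4 stops darker from the aperture: f/8 → f/11 → f/16 → f/22 → f/32.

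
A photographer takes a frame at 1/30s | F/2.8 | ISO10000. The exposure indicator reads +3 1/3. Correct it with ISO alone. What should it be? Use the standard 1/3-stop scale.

Overexposed by 3 1/3 stops → need 3 1/3 stops darker.
ISO: 10000 → 8000 → 6400 → 5000 → 4000 → 3200 → 2500 → 2000 → 1600 → 1250 → 1000.

ISO 1000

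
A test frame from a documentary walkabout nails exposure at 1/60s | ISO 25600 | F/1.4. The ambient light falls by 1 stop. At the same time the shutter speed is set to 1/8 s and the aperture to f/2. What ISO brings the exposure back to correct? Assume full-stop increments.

Scene light: 1 stop darker.
Shutter speed: 1/60 → 1/30 → 1/15 → 1/8 — 3 stops slower (brighter).
Aperture: f/1.4 → f/2 — 1 stop smaller aperture (darker).
Net so far: 1 stop brighter. ISO: 25600 → 12800.

ISO 12800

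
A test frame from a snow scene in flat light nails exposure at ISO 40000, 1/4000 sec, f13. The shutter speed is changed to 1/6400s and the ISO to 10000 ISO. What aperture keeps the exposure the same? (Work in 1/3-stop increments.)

f/5

Shutter speed: 1/4000 → 1/5000 → 1/6400 — 2/3 stop shorter (darker).
ISO: 40000 → 32000 → 25600 → 20000 → 16000 → 12800 → 10000 — 2 stops lower (darker).
Net change so far: 2 2/3 stops darker. Offset with the aperture: f/13 → f/11 → f/10 → f/9 → f/8 → f/7.1 → f/6.3 → f/5.6 → f/5.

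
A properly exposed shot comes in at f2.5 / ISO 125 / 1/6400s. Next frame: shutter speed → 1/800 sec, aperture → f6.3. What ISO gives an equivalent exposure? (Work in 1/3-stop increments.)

ISO 100

Shutter speed: 1/6400 → 1/5000 → 1/4000 → 1/3200 → 1/2500 → 1/2000 → 1/1600 → 1/1250 → 1/1000 → 1/800 — 3 stops longer (brighter).
Aperture: f/2.5 → f/2.8 → f/3.2 → f/3.5 → f/4 → f/4.5 → f/5 → f/5.6 → f/6.3 — 2 2/3 stops stopped down (darker).
Net change so far: 1/3 stop brighter. Offset with the ISO: 125 → 100.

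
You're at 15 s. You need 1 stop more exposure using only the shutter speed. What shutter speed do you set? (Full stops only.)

30 s

Shutter speed: 15 → 30 — 1 stop longer (brighter).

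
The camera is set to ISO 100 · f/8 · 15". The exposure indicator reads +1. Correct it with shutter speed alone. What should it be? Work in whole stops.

Overexposed by 1 stop → need 1 stop darker.
Shutter speed: 15 → 8.

8 s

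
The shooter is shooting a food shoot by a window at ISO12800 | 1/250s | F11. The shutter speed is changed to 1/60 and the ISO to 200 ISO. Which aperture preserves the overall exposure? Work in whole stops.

Shutter speed: 1/250 → 1/125 → 1/60 — 2 stops longer (brighter).
ISO: 12800 → 6400 → 3200 → 1600 → 800 → 400 → 200 — 6 stops lower (darker).
Net change so far: 4 stops darker. Offset with the aperture: f/11 → f/8 → f/5.6 → f/4 → f/2.8.

f/2.8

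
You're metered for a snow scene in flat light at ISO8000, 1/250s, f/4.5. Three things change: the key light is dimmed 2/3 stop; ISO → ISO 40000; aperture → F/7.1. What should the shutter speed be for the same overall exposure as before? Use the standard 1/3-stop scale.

Scene light: 2/3 stop darker.
ISO: 8000 → 10000 → 12800 → 16000 → 20000 → 25600 → 32000 → 40000 — 2 1/3 stops raised (brighter).
Aperture: f/4.5 → f/5 → f/5.6 → f/6.3 → f/7.1 — 1 1/3 stops narrower (darker).
Net so far: 1/3 stop brighter. Shutter speed: 1/250 → 1/320.

1/320s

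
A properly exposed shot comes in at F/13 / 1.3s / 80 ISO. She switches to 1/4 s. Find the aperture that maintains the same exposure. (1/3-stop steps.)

Shutter speed: 1.3 → 1 → 0.8 → 0.6 → 0.5 → 0.4 → 0.3 → 1/4 — 2 1/3 stops faster (darker).
Need 2 1/3 stops brighter from the aperture: f/13 → f/11 → f/10 → f/9 → f/8 → f/7.1 → f/6.3 → f/5.6.

f/5.6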